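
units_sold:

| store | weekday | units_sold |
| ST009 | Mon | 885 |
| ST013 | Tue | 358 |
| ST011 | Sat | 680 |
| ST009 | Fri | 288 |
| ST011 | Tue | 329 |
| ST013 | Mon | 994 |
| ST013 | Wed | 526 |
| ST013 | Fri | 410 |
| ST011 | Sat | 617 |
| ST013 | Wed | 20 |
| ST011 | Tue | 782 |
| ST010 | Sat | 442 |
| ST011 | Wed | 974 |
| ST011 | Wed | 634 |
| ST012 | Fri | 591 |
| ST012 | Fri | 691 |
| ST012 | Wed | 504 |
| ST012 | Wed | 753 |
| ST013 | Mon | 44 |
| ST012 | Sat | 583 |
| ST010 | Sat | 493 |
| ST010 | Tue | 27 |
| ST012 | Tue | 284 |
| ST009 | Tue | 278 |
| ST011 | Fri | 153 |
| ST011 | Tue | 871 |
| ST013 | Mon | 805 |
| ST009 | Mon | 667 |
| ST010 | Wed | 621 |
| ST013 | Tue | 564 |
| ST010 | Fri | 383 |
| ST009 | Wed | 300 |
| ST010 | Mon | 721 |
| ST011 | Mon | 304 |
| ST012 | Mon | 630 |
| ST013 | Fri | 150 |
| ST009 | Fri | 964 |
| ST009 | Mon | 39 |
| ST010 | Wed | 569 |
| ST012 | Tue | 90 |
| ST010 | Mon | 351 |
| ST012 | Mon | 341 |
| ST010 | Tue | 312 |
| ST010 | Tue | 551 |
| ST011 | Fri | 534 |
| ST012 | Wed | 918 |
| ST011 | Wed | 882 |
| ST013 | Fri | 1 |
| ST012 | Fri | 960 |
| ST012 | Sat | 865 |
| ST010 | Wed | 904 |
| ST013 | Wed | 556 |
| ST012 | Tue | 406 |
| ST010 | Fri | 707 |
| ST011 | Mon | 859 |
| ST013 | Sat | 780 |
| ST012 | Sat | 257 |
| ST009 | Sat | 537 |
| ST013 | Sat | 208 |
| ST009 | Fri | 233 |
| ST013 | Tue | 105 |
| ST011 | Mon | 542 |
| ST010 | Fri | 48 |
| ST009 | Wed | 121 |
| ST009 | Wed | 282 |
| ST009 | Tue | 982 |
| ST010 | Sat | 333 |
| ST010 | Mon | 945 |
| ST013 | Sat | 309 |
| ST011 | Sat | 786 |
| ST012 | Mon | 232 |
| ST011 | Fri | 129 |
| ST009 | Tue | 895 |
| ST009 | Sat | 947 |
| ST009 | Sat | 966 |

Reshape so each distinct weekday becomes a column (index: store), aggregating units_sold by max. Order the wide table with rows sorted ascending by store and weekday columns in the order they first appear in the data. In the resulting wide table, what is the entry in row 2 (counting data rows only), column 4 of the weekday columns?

707

With rows sorted ascending by store, row 2 is store=ST010. weekday columns in first-appearance order: Mon, Tue, Sat, Fri, Wed; column 4 is Fri.
Long rows with store=ST010, weekday=Fri: max(383, 707, 48) = 707.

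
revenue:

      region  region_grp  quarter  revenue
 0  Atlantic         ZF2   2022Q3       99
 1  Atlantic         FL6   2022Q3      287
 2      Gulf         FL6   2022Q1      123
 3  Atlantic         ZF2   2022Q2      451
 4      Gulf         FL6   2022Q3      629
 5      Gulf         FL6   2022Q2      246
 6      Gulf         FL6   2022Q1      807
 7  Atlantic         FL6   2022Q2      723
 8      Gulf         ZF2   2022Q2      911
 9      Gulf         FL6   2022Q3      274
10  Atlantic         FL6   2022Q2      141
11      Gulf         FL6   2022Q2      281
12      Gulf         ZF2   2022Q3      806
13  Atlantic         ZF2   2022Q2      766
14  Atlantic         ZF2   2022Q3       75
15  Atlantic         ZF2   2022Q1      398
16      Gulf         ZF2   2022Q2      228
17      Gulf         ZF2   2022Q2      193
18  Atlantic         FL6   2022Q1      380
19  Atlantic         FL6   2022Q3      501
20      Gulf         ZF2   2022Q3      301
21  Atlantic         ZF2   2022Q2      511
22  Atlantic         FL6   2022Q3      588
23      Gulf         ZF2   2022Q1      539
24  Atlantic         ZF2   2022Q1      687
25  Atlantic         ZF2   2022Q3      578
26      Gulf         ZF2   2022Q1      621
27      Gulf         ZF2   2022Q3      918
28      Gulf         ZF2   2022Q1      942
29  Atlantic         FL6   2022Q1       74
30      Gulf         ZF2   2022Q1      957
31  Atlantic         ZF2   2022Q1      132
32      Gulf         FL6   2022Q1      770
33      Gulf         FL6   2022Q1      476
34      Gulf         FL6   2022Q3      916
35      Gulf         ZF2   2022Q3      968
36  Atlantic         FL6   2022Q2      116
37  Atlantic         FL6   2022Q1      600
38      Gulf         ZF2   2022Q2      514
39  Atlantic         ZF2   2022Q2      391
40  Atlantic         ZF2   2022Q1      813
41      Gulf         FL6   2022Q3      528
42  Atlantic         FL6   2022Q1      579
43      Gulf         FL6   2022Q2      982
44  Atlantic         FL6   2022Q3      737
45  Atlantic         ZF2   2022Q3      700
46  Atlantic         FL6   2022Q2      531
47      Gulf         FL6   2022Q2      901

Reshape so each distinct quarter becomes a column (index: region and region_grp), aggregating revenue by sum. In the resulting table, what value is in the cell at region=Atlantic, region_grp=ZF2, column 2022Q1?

2030

Rows with region=Atlantic, region_grp=ZF2 and quarter=2022Q1: revenue values are 398, 687, 132, 813.
398 + 687 + 132 + 813 = 2030.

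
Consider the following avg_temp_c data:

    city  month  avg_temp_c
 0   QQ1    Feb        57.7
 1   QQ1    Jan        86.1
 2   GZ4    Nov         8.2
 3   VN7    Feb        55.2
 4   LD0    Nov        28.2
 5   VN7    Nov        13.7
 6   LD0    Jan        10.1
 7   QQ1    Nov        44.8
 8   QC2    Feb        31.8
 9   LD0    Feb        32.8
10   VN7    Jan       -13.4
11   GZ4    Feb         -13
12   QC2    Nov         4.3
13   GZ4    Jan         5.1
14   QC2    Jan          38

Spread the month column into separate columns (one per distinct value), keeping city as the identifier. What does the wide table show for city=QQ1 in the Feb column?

Wide layout: rows indexed by city, columns are the 3 distinct month values (Feb, Jan, Nov).
Cell (city=QQ1, month=Feb) draws from the long row where city=QQ1 and month=Feb, which has avg_temp_c=57.7.

57.7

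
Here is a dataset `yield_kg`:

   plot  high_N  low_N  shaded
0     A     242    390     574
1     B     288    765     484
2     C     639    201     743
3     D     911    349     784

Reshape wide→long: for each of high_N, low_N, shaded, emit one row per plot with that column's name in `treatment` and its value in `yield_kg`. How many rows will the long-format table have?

12

4 plot values × 3 melted columns = 12 rows.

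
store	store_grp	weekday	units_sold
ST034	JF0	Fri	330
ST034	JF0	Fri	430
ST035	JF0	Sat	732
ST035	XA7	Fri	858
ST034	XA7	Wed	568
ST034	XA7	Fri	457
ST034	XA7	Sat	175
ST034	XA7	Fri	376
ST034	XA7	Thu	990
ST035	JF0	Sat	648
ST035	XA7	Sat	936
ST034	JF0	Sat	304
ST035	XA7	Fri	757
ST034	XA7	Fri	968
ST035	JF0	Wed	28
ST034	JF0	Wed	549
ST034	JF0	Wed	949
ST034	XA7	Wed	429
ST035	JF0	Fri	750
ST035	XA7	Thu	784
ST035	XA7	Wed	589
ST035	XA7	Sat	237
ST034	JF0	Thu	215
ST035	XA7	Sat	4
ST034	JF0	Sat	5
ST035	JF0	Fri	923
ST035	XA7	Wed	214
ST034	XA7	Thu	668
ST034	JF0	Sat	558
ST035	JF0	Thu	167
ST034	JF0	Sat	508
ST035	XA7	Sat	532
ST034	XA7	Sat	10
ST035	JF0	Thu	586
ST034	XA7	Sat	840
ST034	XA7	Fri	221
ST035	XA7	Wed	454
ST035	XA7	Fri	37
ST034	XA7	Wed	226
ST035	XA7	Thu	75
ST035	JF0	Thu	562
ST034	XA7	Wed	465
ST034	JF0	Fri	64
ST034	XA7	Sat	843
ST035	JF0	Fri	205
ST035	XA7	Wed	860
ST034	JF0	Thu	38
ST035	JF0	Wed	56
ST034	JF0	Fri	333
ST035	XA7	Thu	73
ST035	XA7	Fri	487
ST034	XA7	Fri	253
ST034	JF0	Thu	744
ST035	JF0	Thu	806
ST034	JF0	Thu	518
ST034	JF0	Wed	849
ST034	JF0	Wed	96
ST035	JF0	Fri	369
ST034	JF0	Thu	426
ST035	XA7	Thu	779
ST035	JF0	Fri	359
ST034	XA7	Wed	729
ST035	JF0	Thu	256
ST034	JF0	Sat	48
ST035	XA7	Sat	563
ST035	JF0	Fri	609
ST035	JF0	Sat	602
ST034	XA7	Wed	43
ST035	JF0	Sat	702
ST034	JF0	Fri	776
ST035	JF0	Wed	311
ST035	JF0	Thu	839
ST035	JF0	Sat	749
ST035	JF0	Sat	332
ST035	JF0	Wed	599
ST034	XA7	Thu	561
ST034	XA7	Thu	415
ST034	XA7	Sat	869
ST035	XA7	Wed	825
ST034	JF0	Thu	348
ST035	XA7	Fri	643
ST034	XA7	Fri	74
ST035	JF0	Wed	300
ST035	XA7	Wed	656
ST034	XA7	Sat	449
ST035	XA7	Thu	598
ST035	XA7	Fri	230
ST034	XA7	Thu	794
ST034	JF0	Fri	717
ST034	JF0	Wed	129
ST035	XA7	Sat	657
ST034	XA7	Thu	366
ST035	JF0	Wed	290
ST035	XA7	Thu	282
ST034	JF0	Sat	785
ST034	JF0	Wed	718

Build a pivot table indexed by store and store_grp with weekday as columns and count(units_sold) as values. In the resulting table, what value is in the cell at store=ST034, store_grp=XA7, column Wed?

Rows with store=ST034, store_grp=XA7 and weekday=Wed: units_sold values are 568, 429, 226, 465, 729, 43.
6 rows match — count = 6.

6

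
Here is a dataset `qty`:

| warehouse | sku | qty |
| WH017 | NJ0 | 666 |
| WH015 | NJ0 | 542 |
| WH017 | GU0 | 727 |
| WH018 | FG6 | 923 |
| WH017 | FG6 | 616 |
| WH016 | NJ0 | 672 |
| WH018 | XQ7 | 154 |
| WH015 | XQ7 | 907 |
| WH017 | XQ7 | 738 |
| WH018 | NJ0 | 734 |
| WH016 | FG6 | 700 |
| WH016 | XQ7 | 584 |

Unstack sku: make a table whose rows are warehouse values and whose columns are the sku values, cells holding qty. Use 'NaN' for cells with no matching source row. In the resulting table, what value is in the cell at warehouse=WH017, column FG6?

616

The long row with warehouse=WH017, sku=FG6 has qty=616.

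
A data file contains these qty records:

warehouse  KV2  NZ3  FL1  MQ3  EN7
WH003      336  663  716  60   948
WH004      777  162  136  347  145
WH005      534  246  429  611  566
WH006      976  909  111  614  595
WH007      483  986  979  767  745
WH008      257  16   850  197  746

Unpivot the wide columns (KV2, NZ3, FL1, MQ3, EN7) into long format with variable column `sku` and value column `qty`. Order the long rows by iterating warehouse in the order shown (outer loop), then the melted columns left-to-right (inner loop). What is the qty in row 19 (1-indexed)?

614

30 rows total (6 × 5). Row 19: index ⌊(19-1)/5⌋ = 3 into warehouse → WH006; (19-1) mod 5 = 3 into the melted columns → MQ3.
So row 19 is (WH006, MQ3, 614); qty = 614.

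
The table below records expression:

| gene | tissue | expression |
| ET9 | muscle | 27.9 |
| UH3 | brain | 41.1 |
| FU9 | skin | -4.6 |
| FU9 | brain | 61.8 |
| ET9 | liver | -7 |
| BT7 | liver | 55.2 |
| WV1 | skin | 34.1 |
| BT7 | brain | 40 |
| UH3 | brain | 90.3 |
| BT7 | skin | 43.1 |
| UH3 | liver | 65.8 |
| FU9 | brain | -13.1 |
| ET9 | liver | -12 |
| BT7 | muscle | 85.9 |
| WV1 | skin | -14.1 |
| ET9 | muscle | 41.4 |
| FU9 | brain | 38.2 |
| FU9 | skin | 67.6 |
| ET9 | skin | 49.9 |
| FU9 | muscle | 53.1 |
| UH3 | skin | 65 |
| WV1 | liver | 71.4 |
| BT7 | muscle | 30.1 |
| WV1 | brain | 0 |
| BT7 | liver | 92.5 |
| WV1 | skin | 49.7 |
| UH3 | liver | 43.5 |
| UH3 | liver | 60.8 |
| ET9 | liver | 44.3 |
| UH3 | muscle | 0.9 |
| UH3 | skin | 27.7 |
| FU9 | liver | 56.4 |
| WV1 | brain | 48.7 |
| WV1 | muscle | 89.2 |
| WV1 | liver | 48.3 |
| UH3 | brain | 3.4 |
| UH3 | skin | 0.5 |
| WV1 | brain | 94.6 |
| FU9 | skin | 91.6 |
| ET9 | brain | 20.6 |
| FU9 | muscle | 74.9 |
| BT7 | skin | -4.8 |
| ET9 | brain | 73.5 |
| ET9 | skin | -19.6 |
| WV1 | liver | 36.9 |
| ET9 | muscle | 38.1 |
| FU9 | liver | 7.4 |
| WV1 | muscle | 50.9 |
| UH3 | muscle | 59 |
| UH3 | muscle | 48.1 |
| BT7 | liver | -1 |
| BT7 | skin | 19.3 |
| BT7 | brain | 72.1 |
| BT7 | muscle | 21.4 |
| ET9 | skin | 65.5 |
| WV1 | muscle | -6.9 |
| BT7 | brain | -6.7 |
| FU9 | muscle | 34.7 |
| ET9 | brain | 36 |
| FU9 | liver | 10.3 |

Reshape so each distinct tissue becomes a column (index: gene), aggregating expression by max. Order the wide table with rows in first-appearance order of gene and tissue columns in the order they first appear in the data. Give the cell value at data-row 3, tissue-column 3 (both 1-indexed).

With rows in first-appearance order of gene, row 3 is gene=FU9. tissue columns in first-appearance order: muscle, brain, skin, liver; column 3 is skin.
Long rows with gene=FU9, tissue=skin: max(-4.6, 67.6, 91.6) = 91.6.

91.6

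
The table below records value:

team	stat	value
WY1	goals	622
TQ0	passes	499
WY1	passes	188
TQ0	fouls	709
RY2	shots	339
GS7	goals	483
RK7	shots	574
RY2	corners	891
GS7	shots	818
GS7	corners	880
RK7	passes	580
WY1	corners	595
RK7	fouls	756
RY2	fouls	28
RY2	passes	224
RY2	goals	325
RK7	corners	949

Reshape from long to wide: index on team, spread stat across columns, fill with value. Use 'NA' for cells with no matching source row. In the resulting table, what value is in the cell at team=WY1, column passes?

188

The long row with team=WY1, stat=passes has value=188.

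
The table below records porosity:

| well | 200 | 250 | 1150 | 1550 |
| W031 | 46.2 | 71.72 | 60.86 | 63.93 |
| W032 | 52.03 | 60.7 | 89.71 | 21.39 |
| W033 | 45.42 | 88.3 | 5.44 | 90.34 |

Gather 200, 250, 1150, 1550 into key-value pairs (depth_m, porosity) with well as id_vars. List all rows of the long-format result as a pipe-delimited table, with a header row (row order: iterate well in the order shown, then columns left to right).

| well | depth_m | porosity |
| W031 | 200 | 46.2 |
| W031 | 250 | 71.72 |
| W031 | 1150 | 60.86 |
| W031 | 1550 | 63.93 |
| W032 | 200 | 52.03 |
| W032 | 250 | 60.7 |
| W032 | 1150 | 89.71 |
| W032 | 1550 | 21.39 |
| W033 | 200 | 45.42 |
| W033 | 250 | 88.3 |
| W033 | 1150 | 5.44 |
| W033 | 1550 | 90.34 |

Each (well, column) pair becomes one row: 3 × 4 = 12 rows.
For example, (W031, 200) → porosity=46.2.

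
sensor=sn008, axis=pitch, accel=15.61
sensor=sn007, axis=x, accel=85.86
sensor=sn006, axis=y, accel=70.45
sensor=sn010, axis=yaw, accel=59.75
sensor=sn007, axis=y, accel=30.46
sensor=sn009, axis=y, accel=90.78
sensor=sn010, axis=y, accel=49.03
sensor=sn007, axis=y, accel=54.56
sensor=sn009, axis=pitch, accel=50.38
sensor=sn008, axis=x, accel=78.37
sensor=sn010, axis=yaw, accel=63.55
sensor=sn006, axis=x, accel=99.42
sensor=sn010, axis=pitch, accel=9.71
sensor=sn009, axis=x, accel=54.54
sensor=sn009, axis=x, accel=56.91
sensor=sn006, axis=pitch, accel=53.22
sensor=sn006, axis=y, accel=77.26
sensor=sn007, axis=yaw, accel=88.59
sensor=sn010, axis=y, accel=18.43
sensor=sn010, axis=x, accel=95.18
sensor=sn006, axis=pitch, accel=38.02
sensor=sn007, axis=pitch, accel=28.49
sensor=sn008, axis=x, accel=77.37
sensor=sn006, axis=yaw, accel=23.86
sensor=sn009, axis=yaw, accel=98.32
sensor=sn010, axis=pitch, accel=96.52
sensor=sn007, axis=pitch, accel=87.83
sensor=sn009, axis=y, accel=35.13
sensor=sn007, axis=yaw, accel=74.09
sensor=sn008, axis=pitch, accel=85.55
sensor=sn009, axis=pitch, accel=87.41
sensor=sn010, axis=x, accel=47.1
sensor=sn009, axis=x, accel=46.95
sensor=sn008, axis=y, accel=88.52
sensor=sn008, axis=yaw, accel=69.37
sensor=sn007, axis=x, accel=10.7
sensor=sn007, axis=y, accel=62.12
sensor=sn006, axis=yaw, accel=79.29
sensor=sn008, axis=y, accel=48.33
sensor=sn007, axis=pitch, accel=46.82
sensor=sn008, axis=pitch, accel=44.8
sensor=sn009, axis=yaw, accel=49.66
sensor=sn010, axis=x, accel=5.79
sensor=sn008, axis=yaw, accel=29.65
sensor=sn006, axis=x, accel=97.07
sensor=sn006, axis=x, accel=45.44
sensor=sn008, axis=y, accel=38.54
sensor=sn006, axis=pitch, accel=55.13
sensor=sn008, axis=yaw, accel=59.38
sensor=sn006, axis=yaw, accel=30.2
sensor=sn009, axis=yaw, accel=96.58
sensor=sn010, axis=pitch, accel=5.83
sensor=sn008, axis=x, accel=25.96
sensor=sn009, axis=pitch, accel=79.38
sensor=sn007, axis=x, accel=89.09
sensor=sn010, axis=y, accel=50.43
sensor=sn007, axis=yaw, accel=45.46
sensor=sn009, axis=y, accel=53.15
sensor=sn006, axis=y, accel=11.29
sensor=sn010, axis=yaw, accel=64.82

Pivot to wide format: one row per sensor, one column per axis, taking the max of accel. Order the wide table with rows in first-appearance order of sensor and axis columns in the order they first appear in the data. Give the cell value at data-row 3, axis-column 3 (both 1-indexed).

With rows in first-appearance order of sensor, row 3 is sensor=sn006. axis columns in first-appearance order: pitch, x, y, yaw; column 3 is y.
Long rows with sensor=sn006, axis=y: max(70.45, 77.26, 11.29) = 77.26.

77.26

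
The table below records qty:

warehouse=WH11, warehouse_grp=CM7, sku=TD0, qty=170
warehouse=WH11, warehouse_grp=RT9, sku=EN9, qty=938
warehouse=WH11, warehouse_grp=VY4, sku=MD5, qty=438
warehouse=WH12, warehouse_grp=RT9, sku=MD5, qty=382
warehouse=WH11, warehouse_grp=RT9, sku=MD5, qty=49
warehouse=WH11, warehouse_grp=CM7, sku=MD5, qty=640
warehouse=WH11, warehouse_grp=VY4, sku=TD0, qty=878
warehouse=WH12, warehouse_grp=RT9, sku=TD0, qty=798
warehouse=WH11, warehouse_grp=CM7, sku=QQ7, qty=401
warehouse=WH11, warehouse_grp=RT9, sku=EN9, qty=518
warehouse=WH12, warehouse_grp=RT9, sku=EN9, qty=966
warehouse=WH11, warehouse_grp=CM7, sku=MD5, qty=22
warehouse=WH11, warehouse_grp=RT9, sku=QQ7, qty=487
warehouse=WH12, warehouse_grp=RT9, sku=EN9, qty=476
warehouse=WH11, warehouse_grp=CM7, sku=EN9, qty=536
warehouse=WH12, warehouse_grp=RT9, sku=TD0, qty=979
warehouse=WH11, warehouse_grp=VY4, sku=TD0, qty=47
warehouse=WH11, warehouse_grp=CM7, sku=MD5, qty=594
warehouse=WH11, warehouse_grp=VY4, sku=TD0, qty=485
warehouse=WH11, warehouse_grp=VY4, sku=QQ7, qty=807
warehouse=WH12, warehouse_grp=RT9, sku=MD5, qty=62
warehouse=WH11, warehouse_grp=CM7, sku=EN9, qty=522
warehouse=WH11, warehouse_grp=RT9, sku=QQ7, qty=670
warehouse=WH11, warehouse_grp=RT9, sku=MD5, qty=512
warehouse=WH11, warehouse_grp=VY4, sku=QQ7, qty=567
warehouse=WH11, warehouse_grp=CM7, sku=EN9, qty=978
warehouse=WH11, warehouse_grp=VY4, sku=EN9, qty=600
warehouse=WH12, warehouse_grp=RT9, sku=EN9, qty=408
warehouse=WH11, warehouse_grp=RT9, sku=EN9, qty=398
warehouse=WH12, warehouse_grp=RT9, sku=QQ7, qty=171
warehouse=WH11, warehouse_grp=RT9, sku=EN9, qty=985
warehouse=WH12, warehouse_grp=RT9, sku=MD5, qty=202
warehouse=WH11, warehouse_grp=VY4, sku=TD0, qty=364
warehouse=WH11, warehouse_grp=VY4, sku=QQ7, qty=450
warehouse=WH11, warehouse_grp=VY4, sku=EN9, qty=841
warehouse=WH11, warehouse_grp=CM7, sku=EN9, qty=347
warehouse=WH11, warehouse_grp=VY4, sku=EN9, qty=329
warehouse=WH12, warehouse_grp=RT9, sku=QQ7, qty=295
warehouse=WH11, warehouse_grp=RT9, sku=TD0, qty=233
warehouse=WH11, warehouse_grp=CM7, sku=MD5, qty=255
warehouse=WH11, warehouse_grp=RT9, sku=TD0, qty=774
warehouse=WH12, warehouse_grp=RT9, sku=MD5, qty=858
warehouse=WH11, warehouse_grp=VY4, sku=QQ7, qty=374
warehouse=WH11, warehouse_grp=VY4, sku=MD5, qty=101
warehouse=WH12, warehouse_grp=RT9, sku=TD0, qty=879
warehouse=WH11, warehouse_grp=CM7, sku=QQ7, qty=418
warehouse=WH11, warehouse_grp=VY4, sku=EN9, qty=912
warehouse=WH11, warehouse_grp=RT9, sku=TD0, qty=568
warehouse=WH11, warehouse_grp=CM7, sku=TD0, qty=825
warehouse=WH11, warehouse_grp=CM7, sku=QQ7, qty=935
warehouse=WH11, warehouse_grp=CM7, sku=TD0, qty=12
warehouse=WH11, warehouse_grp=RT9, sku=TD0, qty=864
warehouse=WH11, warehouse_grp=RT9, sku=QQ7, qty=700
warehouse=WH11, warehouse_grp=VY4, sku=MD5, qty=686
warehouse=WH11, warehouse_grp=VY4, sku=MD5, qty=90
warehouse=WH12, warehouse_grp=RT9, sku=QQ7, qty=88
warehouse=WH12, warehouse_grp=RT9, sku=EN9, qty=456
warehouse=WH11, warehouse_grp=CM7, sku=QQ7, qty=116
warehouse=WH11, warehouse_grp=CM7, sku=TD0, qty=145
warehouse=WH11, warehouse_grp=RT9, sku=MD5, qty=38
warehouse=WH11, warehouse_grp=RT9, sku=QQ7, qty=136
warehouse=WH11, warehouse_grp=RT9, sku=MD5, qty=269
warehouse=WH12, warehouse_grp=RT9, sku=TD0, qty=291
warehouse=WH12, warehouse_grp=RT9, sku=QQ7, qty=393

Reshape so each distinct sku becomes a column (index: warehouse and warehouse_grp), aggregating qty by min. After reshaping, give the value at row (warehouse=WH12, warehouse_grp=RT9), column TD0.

Rows with warehouse=WH12, warehouse_grp=RT9 and sku=TD0: qty values are 798, 979, 879, 291.
min(798, 979, 879, 291) = 291.

291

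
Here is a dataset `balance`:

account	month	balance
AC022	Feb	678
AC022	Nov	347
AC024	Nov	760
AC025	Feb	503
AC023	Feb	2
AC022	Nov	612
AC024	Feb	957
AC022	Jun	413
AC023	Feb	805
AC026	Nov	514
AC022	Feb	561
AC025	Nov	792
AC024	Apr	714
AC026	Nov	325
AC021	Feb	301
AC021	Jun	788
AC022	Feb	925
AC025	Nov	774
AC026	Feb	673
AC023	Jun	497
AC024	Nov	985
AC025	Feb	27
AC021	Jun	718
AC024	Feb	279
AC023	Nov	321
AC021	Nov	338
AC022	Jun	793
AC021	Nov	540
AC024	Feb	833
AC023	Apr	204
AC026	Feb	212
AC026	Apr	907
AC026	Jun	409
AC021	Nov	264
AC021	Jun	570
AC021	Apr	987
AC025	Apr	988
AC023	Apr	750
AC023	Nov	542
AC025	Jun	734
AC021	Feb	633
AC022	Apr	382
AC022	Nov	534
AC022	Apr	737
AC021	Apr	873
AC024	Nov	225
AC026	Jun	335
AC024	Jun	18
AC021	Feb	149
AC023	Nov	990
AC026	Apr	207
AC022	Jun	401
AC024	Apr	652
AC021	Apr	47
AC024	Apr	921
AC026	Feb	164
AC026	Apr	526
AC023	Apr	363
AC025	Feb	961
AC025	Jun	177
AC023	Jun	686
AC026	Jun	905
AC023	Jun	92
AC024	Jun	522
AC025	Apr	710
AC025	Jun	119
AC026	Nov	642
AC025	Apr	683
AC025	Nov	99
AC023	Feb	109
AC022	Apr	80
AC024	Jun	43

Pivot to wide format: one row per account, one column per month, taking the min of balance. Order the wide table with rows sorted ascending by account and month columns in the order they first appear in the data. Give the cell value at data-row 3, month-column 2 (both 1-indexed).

With rows sorted ascending by account, row 3 is account=AC023. month columns in first-appearance order: Feb, Nov, Jun, Apr; column 2 is Nov.
Long rows with account=AC023, month=Nov: min(321, 542, 990) = 321.

321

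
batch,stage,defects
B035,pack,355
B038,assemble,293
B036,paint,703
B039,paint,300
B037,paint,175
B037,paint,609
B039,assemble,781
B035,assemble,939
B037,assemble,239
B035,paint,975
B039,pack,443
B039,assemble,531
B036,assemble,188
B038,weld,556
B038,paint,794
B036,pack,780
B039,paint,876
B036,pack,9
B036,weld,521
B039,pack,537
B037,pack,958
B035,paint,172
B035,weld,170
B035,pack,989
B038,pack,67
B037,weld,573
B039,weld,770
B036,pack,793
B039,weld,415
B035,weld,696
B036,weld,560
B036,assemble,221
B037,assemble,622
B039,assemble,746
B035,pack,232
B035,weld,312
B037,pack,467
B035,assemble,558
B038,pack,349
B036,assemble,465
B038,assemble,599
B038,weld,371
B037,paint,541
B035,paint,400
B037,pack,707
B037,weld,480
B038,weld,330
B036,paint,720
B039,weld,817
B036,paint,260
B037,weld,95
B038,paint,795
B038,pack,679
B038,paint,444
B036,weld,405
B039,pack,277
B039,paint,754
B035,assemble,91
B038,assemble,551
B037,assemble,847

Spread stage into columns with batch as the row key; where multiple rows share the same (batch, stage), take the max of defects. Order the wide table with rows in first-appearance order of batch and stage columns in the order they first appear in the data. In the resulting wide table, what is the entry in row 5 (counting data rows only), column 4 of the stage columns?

With rows in first-appearance order of batch, row 5 is batch=B037. stage columns in first-appearance order: pack, assemble, paint, weld; column 4 is weld.
Long rows with batch=B037, stage=weld: max(573, 480, 95) = 573.

573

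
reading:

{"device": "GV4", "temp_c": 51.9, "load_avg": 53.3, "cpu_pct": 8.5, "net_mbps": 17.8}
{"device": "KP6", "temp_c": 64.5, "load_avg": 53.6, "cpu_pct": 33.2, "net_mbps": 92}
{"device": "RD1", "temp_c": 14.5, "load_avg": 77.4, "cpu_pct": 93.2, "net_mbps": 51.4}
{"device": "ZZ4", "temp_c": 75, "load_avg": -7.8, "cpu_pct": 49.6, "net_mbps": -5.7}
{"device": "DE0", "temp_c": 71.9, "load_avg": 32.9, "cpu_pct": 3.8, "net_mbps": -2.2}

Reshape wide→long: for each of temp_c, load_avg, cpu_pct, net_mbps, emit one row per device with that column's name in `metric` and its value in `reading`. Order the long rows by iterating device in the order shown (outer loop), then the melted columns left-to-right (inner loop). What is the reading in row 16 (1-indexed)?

-5.7

20 rows total (5 × 4). Row 16: index ⌊(16-1)/4⌋ = 3 into device → ZZ4; (16-1) mod 4 = 3 into the melted columns → net_mbps.
So row 16 is (ZZ4, net_mbps, -5.7); reading = -5.7.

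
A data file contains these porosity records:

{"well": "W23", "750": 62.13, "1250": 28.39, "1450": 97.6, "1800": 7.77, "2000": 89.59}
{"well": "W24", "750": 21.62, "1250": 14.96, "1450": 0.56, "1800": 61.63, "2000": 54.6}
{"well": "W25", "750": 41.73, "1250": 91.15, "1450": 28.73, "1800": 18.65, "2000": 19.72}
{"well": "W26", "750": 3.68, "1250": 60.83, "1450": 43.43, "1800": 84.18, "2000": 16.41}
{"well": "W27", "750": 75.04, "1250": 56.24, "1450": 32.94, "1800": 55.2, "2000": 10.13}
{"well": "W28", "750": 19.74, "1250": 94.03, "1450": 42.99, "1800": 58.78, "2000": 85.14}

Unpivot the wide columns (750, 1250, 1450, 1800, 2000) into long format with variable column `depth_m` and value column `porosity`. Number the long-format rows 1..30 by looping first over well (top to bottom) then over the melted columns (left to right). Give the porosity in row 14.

18.65

30 rows total (6 × 5). Row 14: index ⌊(14-1)/5⌋ = 2 into well → W25; (14-1) mod 5 = 3 into the melted columns → 1800.
So row 14 is (W25, 1800, 18.65); porosity = 18.65.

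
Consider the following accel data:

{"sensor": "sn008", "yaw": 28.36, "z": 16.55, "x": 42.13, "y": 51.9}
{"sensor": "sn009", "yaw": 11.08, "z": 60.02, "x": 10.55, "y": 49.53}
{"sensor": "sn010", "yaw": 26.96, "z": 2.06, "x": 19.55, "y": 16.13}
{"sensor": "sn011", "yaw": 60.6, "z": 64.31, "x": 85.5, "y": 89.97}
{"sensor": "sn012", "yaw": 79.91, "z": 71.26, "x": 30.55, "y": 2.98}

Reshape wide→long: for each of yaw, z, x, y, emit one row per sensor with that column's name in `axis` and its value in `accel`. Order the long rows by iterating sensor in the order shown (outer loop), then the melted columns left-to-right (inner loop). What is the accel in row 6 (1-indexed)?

60.02

20 rows total (5 × 4). Row 6: index ⌊(6-1)/4⌋ = 1 into sensor → sn009; (6-1) mod 4 = 1 into the melted columns → z.
So row 6 is (sn009, z, 60.02); accel = 60.02.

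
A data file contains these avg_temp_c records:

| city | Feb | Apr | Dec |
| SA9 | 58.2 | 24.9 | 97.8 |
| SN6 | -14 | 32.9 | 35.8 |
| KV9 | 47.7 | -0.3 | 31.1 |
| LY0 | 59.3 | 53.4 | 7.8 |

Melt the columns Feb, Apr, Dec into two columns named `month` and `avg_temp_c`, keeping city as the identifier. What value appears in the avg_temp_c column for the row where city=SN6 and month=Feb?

Unpivoting turns each (city, wide-column) pair into one long row.
The wide cell at row SN6, column Feb holds -14, so the long row (SN6, Feb) has avg_temp_c=-14.

-14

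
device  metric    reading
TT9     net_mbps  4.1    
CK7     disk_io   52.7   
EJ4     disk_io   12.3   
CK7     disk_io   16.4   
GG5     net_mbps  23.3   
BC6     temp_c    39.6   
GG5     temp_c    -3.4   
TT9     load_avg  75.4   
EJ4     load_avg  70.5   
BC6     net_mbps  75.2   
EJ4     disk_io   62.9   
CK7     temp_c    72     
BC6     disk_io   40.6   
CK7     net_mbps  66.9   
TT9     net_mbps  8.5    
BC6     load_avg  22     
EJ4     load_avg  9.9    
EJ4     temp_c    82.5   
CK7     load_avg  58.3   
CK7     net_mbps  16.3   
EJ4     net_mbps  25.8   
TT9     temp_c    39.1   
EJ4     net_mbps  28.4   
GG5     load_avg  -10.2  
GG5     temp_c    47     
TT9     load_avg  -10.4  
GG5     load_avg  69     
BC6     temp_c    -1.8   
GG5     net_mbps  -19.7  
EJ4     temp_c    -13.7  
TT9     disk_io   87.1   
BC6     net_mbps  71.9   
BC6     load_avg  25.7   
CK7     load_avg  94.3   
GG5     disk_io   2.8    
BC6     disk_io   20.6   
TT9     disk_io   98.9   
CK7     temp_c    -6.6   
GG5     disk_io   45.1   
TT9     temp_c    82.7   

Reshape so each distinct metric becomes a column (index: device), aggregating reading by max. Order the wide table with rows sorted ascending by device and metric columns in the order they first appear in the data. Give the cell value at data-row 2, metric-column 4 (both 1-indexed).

94.3

With rows sorted ascending by device, row 2 is device=CK7. metric columns in first-appearance order: net_mbps, disk_io, temp_c, load_avg; column 4 is load_avg.
Long rows with device=CK7, metric=load_avg: max(58.3, 94.3) = 94.3.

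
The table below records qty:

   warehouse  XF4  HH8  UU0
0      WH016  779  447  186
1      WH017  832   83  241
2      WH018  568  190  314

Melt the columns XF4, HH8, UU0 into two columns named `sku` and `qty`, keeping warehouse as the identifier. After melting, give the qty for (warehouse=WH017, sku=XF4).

Unpivoting turns each (warehouse, wide-column) pair into one long row.
The wide cell at row WH017, column XF4 holds 832, so the long row (WH017, XF4) has qty=832.

832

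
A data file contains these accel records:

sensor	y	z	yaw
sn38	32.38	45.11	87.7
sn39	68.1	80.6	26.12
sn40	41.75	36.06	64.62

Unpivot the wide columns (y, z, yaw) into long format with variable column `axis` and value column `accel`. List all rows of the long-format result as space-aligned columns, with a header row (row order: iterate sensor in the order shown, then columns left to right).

Each (sensor, column) pair becomes one row: 3 × 3 = 9 rows.
For example, (sn38, y) → accel=32.38.

sensor  axis  accel
sn38    y     32.38
sn38    z     45.11
sn38    yaw   87.7 
sn39    y     68.1 
sn39    z     80.6 
sn39    yaw   26.12
sn40    y     41.75
sn40    z     36.06
sn40    yaw   64.62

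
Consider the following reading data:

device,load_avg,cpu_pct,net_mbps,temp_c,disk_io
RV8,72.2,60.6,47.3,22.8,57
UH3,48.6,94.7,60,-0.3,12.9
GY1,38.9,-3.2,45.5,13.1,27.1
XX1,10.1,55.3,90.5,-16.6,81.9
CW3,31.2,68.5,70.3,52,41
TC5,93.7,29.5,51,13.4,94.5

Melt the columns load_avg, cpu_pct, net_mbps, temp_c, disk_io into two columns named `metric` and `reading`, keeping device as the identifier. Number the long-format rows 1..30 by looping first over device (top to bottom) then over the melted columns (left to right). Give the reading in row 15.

30 rows total (6 × 5). Row 15: index ⌊(15-1)/5⌋ = 2 into device → GY1; (15-1) mod 5 = 4 into the melted columns → disk_io.
So row 15 is (GY1, disk_io, 27.1); reading = 27.1.

27.1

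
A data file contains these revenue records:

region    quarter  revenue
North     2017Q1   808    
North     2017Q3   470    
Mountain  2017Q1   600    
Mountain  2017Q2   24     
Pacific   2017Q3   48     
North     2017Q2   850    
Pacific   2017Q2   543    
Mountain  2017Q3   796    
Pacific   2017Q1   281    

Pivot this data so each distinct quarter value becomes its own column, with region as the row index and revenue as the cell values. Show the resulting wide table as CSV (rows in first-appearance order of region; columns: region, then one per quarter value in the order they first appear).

region,2017Q1,2017Q3,2017Q2
North,808,470,850
Mountain,600,796,24
Pacific,281,48,543

Columns: region plus the 3 distinct quarter values (2017Q1, 2017Q3, 2017Q2).
For example, row North column 2017Q1 takes revenue=808 from the long row (North, 2017Q1).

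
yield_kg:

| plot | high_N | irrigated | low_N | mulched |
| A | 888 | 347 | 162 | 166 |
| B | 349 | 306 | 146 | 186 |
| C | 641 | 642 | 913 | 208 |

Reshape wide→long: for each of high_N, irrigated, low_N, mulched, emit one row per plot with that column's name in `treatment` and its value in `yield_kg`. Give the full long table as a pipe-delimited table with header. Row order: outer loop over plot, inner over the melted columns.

Each (plot, column) pair becomes one row: 3 × 4 = 12 rows.
For example, (A, high_N) → yield_kg=888.

| plot | treatment | yield_kg |
| A | high_N | 888 |
| A | irrigated | 347 |
| A | low_N | 162 |
| A | mulched | 166 |
| B | high_N | 349 |
| B | irrigated | 306 |
| B | low_N | 146 |
| B | mulched | 186 |
| C | high_N | 641 |
| C | irrigated | 642 |
| C | low_N | 913 |
| C | mulched | 208 |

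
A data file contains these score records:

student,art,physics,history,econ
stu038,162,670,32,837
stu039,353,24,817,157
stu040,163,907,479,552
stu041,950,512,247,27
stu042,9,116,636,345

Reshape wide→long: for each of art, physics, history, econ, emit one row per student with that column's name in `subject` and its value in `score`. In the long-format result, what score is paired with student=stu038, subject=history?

Unpivoting turns each (student, wide-column) pair into one long row.
The wide cell at row stu038, column history holds 32, so the long row (stu038, history) has score=32.

32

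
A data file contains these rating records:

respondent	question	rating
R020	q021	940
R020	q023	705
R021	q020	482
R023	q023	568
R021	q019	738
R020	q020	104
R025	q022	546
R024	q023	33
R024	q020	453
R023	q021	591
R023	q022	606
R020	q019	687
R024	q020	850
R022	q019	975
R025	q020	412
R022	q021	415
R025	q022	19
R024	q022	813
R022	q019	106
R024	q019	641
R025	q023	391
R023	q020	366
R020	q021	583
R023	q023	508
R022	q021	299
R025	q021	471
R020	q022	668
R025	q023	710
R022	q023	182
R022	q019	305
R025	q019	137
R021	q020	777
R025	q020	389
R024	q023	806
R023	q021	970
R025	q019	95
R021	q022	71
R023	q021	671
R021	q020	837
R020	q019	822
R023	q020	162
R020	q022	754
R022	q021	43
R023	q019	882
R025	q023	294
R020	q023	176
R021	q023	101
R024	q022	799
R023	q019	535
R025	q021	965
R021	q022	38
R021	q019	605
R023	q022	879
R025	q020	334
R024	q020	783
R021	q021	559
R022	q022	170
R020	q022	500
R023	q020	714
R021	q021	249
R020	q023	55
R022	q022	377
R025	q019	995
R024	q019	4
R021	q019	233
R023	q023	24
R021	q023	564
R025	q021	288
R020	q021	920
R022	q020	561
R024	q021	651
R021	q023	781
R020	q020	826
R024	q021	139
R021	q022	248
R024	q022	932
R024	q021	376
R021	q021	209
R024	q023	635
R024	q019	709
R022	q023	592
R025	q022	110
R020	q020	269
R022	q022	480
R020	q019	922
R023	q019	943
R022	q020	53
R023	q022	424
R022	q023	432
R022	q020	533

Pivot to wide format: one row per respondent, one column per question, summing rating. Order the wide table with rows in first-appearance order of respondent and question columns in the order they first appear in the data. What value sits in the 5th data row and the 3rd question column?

2086

With rows in first-appearance order of respondent, row 5 is respondent=R024. question columns in first-appearance order: q021, q023, q020, q019, q022; column 3 is q020.
Long rows with respondent=R024, question=q020: 453 + 850 + 783 = 2086.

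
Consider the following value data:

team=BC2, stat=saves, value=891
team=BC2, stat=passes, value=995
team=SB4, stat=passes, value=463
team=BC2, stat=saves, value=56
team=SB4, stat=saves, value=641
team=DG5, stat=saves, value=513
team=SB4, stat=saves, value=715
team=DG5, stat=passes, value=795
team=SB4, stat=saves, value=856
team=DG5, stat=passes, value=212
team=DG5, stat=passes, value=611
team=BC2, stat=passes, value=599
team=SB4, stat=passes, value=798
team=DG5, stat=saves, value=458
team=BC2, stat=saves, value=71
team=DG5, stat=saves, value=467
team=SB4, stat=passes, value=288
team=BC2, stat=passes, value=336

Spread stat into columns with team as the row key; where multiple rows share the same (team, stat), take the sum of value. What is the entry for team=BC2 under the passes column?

1930

Rows with team=BC2 and stat=passes: value values are 995, 599, 336.
995 + 599 + 336 = 1930.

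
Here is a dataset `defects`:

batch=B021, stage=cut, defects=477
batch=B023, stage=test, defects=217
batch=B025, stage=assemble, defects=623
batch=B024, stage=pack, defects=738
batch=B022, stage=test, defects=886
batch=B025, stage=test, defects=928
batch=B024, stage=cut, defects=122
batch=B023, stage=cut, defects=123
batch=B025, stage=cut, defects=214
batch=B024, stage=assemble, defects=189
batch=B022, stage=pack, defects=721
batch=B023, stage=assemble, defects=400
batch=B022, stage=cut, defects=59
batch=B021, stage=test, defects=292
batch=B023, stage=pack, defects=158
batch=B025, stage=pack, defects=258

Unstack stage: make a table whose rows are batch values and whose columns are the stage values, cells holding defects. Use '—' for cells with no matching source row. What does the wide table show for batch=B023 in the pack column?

The long row with batch=B023, stage=pack has defects=158.

158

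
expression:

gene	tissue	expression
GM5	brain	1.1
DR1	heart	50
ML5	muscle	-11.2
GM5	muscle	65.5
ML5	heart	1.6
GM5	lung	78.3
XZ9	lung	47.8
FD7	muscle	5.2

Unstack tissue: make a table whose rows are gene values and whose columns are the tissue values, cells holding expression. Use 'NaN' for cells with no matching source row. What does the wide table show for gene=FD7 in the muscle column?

The long row with gene=FD7, tissue=muscle has expression=5.2.

5.2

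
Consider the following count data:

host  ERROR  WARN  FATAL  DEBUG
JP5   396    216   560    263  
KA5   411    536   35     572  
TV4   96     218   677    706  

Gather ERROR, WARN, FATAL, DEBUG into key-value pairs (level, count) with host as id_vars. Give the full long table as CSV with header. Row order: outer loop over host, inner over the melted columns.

host,level,count
JP5,ERROR,396
JP5,WARN,216
JP5,FATAL,560
JP5,DEBUG,263
KA5,ERROR,411
KA5,WARN,536
KA5,FATAL,35
KA5,DEBUG,572
TV4,ERROR,96
TV4,WARN,218
TV4,FATAL,677
TV4,DEBUG,706

Each (host, column) pair becomes one row: 3 × 4 = 12 rows.
For example, (JP5, ERROR) → count=396.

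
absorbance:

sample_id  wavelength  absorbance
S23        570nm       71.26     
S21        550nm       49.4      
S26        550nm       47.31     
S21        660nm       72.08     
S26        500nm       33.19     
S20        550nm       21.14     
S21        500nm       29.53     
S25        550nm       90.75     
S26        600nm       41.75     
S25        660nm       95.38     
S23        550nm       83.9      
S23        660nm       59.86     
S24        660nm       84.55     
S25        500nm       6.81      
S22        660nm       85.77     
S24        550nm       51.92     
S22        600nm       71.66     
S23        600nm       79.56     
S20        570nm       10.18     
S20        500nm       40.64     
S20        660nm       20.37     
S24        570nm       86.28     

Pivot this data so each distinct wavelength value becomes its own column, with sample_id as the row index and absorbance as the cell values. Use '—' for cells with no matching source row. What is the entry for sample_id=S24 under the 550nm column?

51.92

The long row with sample_id=S24, wavelength=550nm has absorbance=51.92.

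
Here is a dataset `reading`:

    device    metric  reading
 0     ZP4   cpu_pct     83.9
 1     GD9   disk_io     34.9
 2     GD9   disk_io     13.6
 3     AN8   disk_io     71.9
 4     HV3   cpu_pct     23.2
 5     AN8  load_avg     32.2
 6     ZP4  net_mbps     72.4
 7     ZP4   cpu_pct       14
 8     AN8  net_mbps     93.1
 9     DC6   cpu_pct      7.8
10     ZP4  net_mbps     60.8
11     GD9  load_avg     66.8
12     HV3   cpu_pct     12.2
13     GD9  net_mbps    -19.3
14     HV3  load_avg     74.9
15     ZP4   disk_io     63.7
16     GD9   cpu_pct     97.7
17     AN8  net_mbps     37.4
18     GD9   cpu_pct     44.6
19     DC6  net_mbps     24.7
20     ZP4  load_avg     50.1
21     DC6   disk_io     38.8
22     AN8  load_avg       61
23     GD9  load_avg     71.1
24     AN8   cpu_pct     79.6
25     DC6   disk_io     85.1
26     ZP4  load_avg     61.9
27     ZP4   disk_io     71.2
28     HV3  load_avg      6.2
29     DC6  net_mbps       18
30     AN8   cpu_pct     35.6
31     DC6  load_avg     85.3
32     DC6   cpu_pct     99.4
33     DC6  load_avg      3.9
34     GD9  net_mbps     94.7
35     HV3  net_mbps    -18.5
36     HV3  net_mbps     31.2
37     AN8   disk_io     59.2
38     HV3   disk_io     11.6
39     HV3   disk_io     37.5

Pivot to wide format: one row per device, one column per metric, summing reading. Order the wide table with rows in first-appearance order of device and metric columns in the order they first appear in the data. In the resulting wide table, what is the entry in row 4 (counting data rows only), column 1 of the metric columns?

With rows in first-appearance order of device, row 4 is device=HV3. metric columns in first-appearance order: cpu_pct, disk_io, load_avg, net_mbps; column 1 is cpu_pct.
Long rows with device=HV3, metric=cpu_pct: 23.2 + 12.2 = 35.4.

35.4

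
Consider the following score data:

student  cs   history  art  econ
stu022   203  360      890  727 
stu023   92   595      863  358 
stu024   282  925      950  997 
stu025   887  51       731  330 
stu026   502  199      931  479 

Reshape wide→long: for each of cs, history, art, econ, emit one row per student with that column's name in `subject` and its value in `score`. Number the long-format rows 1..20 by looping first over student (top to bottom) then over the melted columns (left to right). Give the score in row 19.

20 rows total (5 × 4). Row 19: index ⌊(19-1)/4⌋ = 4 into student → stu026; (19-1) mod 4 = 2 into the melted columns → art.
So row 19 is (stu026, art, 931); score = 931.

931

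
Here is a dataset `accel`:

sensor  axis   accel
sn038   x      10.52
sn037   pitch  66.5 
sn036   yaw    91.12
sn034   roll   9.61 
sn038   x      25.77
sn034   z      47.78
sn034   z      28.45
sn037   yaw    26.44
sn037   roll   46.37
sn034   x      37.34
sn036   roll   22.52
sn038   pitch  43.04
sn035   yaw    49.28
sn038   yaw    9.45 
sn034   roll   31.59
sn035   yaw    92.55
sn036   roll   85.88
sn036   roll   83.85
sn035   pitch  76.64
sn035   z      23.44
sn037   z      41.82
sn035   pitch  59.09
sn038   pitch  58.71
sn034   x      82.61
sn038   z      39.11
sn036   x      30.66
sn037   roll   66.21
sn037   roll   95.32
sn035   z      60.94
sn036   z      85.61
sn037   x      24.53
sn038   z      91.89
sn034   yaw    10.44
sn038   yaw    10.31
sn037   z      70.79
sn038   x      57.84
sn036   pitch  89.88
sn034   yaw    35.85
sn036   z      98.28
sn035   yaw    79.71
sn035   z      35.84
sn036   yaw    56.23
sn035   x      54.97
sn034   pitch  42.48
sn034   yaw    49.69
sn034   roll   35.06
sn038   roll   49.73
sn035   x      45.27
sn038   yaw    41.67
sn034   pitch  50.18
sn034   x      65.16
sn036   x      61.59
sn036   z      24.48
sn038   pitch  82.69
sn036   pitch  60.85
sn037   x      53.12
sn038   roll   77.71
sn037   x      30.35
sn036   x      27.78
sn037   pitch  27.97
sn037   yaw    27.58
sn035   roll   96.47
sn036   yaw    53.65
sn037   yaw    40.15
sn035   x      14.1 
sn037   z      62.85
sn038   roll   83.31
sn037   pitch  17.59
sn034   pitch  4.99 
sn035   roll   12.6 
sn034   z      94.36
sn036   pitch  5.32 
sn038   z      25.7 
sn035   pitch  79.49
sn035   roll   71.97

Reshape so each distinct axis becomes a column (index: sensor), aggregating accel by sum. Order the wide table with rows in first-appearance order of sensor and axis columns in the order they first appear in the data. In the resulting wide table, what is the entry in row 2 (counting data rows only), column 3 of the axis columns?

94.17

With rows in first-appearance order of sensor, row 2 is sensor=sn037. axis columns in first-appearance order: x, pitch, yaw, roll, z; column 3 is yaw.
Long rows with sensor=sn037, axis=yaw: 26.44 + 27.58 + 40.15 = 94.17.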